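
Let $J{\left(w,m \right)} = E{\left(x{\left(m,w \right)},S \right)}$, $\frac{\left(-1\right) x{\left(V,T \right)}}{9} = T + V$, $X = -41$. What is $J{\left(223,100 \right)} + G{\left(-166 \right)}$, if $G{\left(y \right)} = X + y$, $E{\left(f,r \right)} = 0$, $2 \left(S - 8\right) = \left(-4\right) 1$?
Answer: $-207$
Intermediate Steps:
$x{\left(V,T \right)} = - 9 T - 9 V$ ($x{\left(V,T \right)} = - 9 \left(T + V\right) = - 9 T - 9 V$)
$S = 6$ ($S = 8 + \frac{\left(-4\right) 1}{2} = 8 + \frac{1}{2} \left(-4\right) = 8 - 2 = 6$)
$J{\left(w,m \right)} = 0$
$G{\left(y \right)} = -41 + y$
$J{\left(223,100 \right)} + G{\left(-166 \right)} = 0 - 207 = -207$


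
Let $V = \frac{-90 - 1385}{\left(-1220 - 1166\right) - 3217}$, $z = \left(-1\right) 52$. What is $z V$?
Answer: $- \frac{5900}{431} \approx -13.689$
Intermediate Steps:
$z = -52$
$V = \frac{1475}{5603}$ ($V = - \frac{1475}{-2386 - 3217} = - \frac{1475}{-5603} = \left(-1475\right) \left(- \frac{1}{5603}\right) = \frac{1475}{5603} \approx 0.26325$)
$z V = \left(-52\right) \frac{1475}{5603} = - \frac{5900}{431}$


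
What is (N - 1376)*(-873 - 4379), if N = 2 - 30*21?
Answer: 10525008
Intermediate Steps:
N = -628 (N = 2 - 630 = -628)
(N - 1376)*(-873 - 4379) = (-628 - 1376)*(-873 - 4379) = -2004*(-5252) = 10525008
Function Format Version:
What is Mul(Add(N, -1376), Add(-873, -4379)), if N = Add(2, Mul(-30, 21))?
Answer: 10525008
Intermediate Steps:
N = -628 (N = Add(2, -630) = -628)
Mul(Add(N, -1376), Add(-873, -4379)) = Mul(Add(-628, -1376), Add(-873, -4379)) = Mul(-2004, -5252) = 10525008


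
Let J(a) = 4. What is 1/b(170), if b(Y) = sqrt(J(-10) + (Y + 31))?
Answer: sqrt(205)/205 ≈ 0.069843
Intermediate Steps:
b(Y) = sqrt(35 + Y) (b(Y) = sqrt(4 + (Y + 31)) = sqrt(4 + (31 + Y)) = sqrt(35 + Y))
1/b(170) = 1/(sqrt(35 + 170)) = 1/(sqrt(205)) = sqrt(205)/205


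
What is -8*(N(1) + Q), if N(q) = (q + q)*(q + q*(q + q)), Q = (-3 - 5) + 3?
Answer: -8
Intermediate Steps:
Q = -5 (Q = -8 + 3 = -5)
N(q) = 2*q*(q + 2*q²) (N(q) = (2*q)*(q + q*(2*q)) = (2*q)*(q + 2*q²) = 2*q*(q + 2*q²))
-8*(N(1) + Q) = -8*(1²*(2 + 4*1) - 5) = -8*(1*(2 + 4) - 5) = -8*(1*6 - 5) = -8*(6 - 5) = -8*1 = -8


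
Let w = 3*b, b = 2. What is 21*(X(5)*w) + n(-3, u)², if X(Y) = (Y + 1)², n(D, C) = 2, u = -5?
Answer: 4540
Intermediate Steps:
w = 6 (w = 3*2 = 6)
X(Y) = (1 + Y)²
21*(X(5)*w) + n(-3, u)² = 21*((1 + 5)²*6) + 2² = 21*(6²*6) + 4 = 21*(36*6) + 4 = 21*216 + 4 = 4536 + 4 = 4540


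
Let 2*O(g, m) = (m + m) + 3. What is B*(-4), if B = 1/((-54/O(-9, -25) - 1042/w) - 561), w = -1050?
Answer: 24675/3440372 ≈ 0.0071722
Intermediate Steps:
O(g, m) = 3/2 + m (O(g, m) = ((m + m) + 3)/2 = (2*m + 3)/2 = (3 + 2*m)/2 = 3/2 + m)
B = -24675/13761488 (B = 1/((-54/(3/2 - 25) - 1042/(-1050)) - 561) = 1/((-54/(-47/2) - 1042*(-1/1050)) - 561) = 1/((-54*(-2/47) + 521/525) - 561) = 1/((108/47 + 521/525) - 561) = 1/(81187/24675 - 561) = 1/(-13761488/24675) = -24675/13761488 ≈ -0.0017930)
B*(-4) = -24675/13761488*(-4) = 24675/3440372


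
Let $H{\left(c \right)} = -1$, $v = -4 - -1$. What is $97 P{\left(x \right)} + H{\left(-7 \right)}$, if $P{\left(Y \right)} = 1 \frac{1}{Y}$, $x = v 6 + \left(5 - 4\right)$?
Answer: $- \frac{114}{17} \approx -6.7059$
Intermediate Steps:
$v = -3$ ($v = -4 + 1 = -3$)
$x = -17$ ($x = \left(-3\right) 6 + \left(5 - 4\right) = -18 + \left(5 - 4\right) = -18 + 1 = -17$)
$P{\left(Y \right)} = \frac{1}{Y}$
$97 P{\left(x \right)} + H{\left(-7 \right)} = \frac{97}{-17} - 1 = 97 \left(- \frac{1}{17}\right) - 1 = - \frac{97}{17} - 1 = - \frac{114}{17}$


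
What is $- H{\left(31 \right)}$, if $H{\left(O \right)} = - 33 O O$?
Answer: $31713$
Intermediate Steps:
$H{\left(O \right)} = - 33 O^{2}$
$- H{\left(31 \right)} = - \left(-33\right) 31^{2} = - \left(-33\right) 961 = \left(-1\right) \left(-31713\right) = 31713$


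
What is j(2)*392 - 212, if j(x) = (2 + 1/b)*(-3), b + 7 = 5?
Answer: -1976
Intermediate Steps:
b = -2 (b = -7 + 5 = -2)
j(x) = -9/2 (j(x) = (2 + 1/(-2))*(-3) = (2 - 1/2)*(-3) = (3/2)*(-3) = -9/2)
j(2)*392 - 212 = -9/2*392 - 212 = -1764 - 212 = -1976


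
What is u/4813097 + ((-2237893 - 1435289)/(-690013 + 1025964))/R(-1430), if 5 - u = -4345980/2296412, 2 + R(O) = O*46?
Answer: 4824332647583231/28777433734342656671 ≈ 0.00016764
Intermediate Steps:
R(O) = -2 + 46*O (R(O) = -2 + O*46 = -2 + 46*O)
u = 3957010/574103 (u = 5 - (-4345980)/2296412 = 5 - 1*(-1086495/574103) = 5 + 1086495/574103 = 3957010/574103 ≈ 6.8925)
u/4813097 + ((-2237893 - 1435289)/(-690013 + 1025964))/R(-1430) = (3957010/574103)/4813097 + ((-2237893 - 1435289)/(-690013 + 1025964))/(-2 + 46*(-1430)) = (3957010/574103)*(1/4813097) + (-3673182/335951)/(-2 - 65780) = 3957010/2763213426991 - 3673182*1/335951/(-65782) = 3957010/2763213426991 - 3673182/335951*(-1/65782) = 3957010/2763213426991 + 1731/10414481 = 4824332647583231/28777433734342656671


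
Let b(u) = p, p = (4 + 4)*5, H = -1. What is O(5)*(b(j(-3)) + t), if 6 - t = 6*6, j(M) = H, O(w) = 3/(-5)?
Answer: -6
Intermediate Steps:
O(w) = -3/5 (O(w) = 3*(-1/5) = -3/5)
p = 40 (p = 8*5 = 40)
j(M) = -1
b(u) = 40
t = -30 (t = 6 - 6*6 = 6 - 1*36 = 6 - 36 = -30)
O(5)*(b(j(-3)) + t) = -3*(40 - 30)/5 = -3/5*10 = -6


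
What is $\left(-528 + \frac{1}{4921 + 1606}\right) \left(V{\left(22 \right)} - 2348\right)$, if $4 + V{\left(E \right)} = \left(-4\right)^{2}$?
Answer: $\frac{8050451680}{6527} \approx 1.2334 \cdot 10^{6}$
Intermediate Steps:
$V{\left(E \right)} = 12$ ($V{\left(E \right)} = -4 + \left(-4\right)^{2} = -4 + 16 = 12$)
$\left(-528 + \frac{1}{4921 + 1606}\right) \left(V{\left(22 \right)} - 2348\right) = \left(-528 + \frac{1}{4921 + 1606}\right) \left(12 - 2348\right) = \left(-528 + \frac{1}{6527}\right) \left(-2336\right) = \left(- \frac{3446255}{6527}\right) \left(-2336\right) = \frac{8050451680}{6527}$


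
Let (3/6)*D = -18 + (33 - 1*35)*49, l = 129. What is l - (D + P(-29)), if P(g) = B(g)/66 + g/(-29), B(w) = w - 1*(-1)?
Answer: 11894/33 ≈ 360.42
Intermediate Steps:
B(w) = 1 + w (B(w) = w + 1 = 1 + w)
D = -232 (D = 2*(-18 + (33 - 1*35)*49) = 2*(-18 + (33 - 35)*49) = 2*(-18 - 2*49) = 2*(-18 - 98) = 2*(-116) = -232)
P(g) = 1/66 - 37*g/1914 (P(g) = (1 + g)/66 + g/(-29) = (1 + g)*(1/66) + g*(-1/29) = (1/66 + g/66) - g/29 = 1/66 - 37*g/1914)
l - (D + P(-29)) = 129 - (-232 + (1/66 - 37/1914*(-29))) = 129 - (-232 + (1/66 + 37/66)) = 129 - (-232 + 19/33) = 129 - 1*(-7637/33) = 129 + 7637/33 = 11894/33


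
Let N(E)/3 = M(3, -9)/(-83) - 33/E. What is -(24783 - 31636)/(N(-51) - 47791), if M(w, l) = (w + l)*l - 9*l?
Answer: -9669583/67437247 ≈ -0.14339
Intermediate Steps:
M(w, l) = -9*l + l*(l + w) (M(w, l) = (l + w)*l - 9*l = l*(l + w) - 9*l = -9*l + l*(l + w))
N(E) = -405/83 - 99/E (N(E) = 3*(-9*(-9 - 9 + 3)/(-83) - 33/E) = 3*(-9*(-15)*(-1/83) - 33/E) = 3*(135*(-1/83) - 33/E) = 3*(-135/83 - 33/E) = -405/83 - 99/E)
-(24783 - 31636)/(N(-51) - 47791) = -(24783 - 31636)/((-405/83 - 99/(-51)) - 47791) = -(-6853)/((-405/83 - 99*(-1/51)) - 47791) = -(-6853)/((-405/83 + 33/17) - 47791) = -(-6853)/(-4146/1411 - 47791) = -(-6853)/(-67437247/1411) = -(-6853)*(-1411)/67437247 = -1*9669583/67437247 = -9669583/67437247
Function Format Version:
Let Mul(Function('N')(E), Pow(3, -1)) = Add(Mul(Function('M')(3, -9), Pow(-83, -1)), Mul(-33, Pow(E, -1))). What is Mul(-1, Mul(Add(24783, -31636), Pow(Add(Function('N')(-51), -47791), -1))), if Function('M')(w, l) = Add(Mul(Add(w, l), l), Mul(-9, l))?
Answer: Rational(-9669583, 67437247) ≈ -0.14339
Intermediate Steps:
Function('M')(w, l) = Add(Mul(-9, l), Mul(l, Add(l, w))) (Function('M')(w, l) = Add(Mul(Add(l, w), l), Mul(-9, l)) = Add(Mul(l, Add(l, w)), Mul(-9, l)) = Add(Mul(-9, l), Mul(l, Add(l, w))))
Function('N')(E) = Add(Rational(-405, 83), Mul(-99, Pow(E, -1))) (Function('N')(E) = Mul(3, Add(Mul(Mul(-9, Add(-9, -9, 3)), Pow(-83, -1)), Mul(-33, Pow(E, -1)))) = Mul(3, Add(Mul(Mul(-9, -15), Rational(-1, 83)), Mul(-33, Pow(E, -1)))) = Mul(3, Add(Mul(135, Rational(-1, 83)), Mul(-33, Pow(E, -1)))) = Mul(3, Add(Rational(-135, 83), Mul(-33, Pow(E, -1)))) = Add(Rational(-405, 83), Mul(-99, Pow(E, -1))))
Mul(-1, Mul(Add(24783, -31636), Pow(Add(Function('N')(-51), -47791), -1))) = Mul(-1, Mul(Add(24783, -31636), Pow(Add(Add(Rational(-405, 83), Mul(-99, Pow(-51, -1))), -47791), -1))) = Mul(-1, Mul(-6853, Pow(Add(Add(Rational(-405, 83), Mul(-99, Rational(-1, 51))), -47791), -1))) = Mul(-1, Mul(-6853, Pow(Add(Add(Rational(-405, 83), Rational(33, 17)), -47791), -1))) = Mul(-1, Mul(-6853, Pow(Add(Rational(-4146, 1411), -47791), -1))) = Mul(-1, Mul(-6853, Pow(Rational(-67437247, 1411), -1))) = Mul(-1, Mul(-6853, Rational(-1411, 67437247))) = Mul(-1, Rational(9669583, 67437247)) = Rational(-9669583, 67437247)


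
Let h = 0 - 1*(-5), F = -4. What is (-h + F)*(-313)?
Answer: 2817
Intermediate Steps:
h = 5 (h = 0 + 5 = 5)
(-h + F)*(-313) = (-1*5 - 4)*(-313) = (-5 - 4)*(-313) = -9*(-313) = 2817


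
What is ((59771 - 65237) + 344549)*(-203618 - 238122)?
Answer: -149786524420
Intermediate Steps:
((59771 - 65237) + 344549)*(-203618 - 238122) = (-5466 + 344549)*(-441740) = 339083*(-441740) = -149786524420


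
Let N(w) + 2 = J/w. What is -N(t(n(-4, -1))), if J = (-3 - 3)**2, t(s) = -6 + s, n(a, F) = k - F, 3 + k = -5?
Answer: 62/13 ≈ 4.7692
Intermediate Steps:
k = -8 (k = -3 - 5 = -8)
n(a, F) = -8 - F
J = 36 (J = (-6)**2 = 36)
N(w) = -2 + 36/w
-N(t(n(-4, -1))) = -(-2 + 36/(-6 + (-8 - 1*(-1)))) = -(-2 + 36/(-6 + (-8 + 1))) = -(-2 + 36/(-6 - 7)) = -(-2 + 36/(-13)) = -(-2 + 36*(-1/13)) = -(-2 - 36/13) = -1*(-62/13) = 62/13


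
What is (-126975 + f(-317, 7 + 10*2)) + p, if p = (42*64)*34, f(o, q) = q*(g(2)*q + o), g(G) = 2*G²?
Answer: -38310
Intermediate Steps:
f(o, q) = q*(o + 8*q) (f(o, q) = q*((2*2²)*q + o) = q*((2*4)*q + o) = q*(8*q + o) = q*(o + 8*q))
p = 91392 (p = 2688*34 = 91392)
(-126975 + f(-317, 7 + 10*2)) + p = (-126975 + (7 + 10*2)*(-317 + 8*(7 + 10*2))) + 91392 = (-126975 + (7 + 20)*(-317 + 8*(7 + 20))) + 91392 = (-126975 + 27*(-317 + 8*27)) + 91392 = (-126975 + 27*(-317 + 216)) + 91392 = (-126975 + 27*(-101)) + 91392 = (-126975 - 2727) + 91392 = -129702 + 91392 = -38310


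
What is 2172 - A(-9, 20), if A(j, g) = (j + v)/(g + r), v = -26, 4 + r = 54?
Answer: 4345/2 ≈ 2172.5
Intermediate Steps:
r = 50 (r = -4 + 54 = 50)
A(j, g) = (-26 + j)/(50 + g) (A(j, g) = (j - 26)/(g + 50) = (-26 + j)/(50 + g))
2172 - A(-9, 20) = 2172 - (-26 - 9)/(50 + 20) = 2172 - (-35)/70 = 2172 - 1*(-½) = 2172 + ½ = 4345/2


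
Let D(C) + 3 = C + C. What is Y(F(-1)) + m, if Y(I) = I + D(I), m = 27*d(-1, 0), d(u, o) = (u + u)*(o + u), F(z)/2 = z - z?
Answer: 51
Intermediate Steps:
F(z) = 0 (F(z) = 2*(z - z) = 2*0 = 0)
d(u, o) = 2*u*(o + u) (d(u, o) = (2*u)*(o + u) = 2*u*(o + u))
m = 54 (m = 27*(2*(-1)*(0 - 1)) = 27*(2*(-1)*(-1)) = 27*2 = 54)
D(C) = -3 + 2*C (D(C) = -3 + (C + C) = -3 + 2*C)
Y(I) = -3 + 3*I (Y(I) = I + (-3 + 2*I) = -3 + 3*I)
Y(F(-1)) + m = (-3 + 3*0) + 54 = (-3 + 0) + 54 = -3 + 54 = 51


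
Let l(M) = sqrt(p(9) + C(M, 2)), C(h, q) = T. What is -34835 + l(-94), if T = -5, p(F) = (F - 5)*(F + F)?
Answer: -34835 + sqrt(67) ≈ -34827.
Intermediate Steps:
p(F) = 2*F*(-5 + F) (p(F) = (-5 + F)*(2*F) = 2*F*(-5 + F))
C(h, q) = -5
l(M) = sqrt(67) (l(M) = sqrt(2*9*(-5 + 9) - 5) = sqrt(2*9*4 - 5) = sqrt(72 - 5) = sqrt(67))
-34835 + l(-94) = -34835 + sqrt(67)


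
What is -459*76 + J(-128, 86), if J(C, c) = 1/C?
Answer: -4465153/128 ≈ -34884.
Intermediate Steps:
-459*76 + J(-128, 86) = -459*76 + 1/(-128) = -34884 - 1/128 = -4465153/128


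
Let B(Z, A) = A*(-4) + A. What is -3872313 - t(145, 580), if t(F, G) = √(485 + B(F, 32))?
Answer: -3872313 - √389 ≈ -3.8723e+6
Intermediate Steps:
B(Z, A) = -3*A (B(Z, A) = -4*A + A = -3*A)
t(F, G) = √389 (t(F, G) = √(485 - 3*32) = √(485 - 96) = √389)
-3872313 - t(145, 580) = -3872313 - √389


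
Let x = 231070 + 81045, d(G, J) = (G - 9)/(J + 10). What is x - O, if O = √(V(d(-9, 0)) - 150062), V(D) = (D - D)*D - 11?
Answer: 312115 - I*√150073 ≈ 3.1212e+5 - 387.39*I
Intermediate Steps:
d(G, J) = (-9 + G)/(10 + J)
x = 312115
V(D) = -11 (V(D) = 0*D - 11 = 0 - 11 = -11)
O = I*√150073 (O = √(-11 - 150062) = √(-150073) = I*√150073 ≈ 387.39*I)
x - O = 312115 - I*√150073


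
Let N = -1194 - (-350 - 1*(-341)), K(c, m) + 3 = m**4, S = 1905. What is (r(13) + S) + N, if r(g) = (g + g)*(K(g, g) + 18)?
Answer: 743696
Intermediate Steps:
K(c, m) = -3 + m**4
r(g) = 2*g*(15 + g**4) (r(g) = (g + g)*((-3 + g**4) + 18) = (2*g)*(15 + g**4) = 2*g*(15 + g**4))
N = -1185 (N = -1194 - (-350 + 341) = -1194 - 1*(-9) = -1194 + 9 = -1185)
(r(13) + S) + N = (2*13*(15 + 13**4) + 1905) - 1185 = (2*13*(15 + 28561) + 1905) - 1185 = (2*13*28576 + 1905) - 1185 = (742976 + 1905) - 1185 = 744881 - 1185 = 743696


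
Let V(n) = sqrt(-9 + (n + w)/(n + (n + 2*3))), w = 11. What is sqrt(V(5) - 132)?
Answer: sqrt(-132 + 2*I*sqrt(2)) ≈ 0.1231 + 11.49*I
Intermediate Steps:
V(n) = sqrt(-9 + (11 + n)/(6 + 2*n)) (V(n) = sqrt(-9 + (n + 11)/(n + (n + 2*3))) = sqrt(-9 + (11 + n)/(n + (n + 6))) = sqrt(-9 + (11 + n)/(n + (6 + n))) = sqrt(-9 + (11 + n)/(6 + 2*n)))
sqrt(V(5) - 132) = sqrt(sqrt(2)*sqrt((-43 - 17*5)/(3 + 5))/2 - 132) = sqrt(sqrt(2)*sqrt((-43 - 85)/8)/2 - 132) = sqrt(sqrt(2)*sqrt((1/8)*(-128))/2 - 132) = sqrt(sqrt(2)*sqrt(-16)/2 - 132) = sqrt(sqrt(2)*(4*I)/2 - 132) = sqrt(2*I*sqrt(2) - 132) = sqrt(-132 + 2*I*sqrt(2))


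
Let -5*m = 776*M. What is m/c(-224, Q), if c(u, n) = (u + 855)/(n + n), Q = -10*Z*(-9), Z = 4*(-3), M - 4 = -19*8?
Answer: -49614336/631 ≈ -78628.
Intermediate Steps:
M = -148 (M = 4 - 19*8 = 4 - 152 = -148)
Z = -12
Q = -1080 (Q = -10*(-12)*(-9) = 120*(-9) = -1080)
c(u, n) = (855 + u)/(2*n) (c(u, n) = (855 + u)/((2*n)) = (855 + u)*(1/(2*n)) = (855 + u)/(2*n))
m = 114848/5 (m = -776*(-148)/5 = -⅕*(-114848) = 114848/5 ≈ 22970.)
m/c(-224, Q) = 114848/(5*(((½)*(855 - 224)/(-1080)))) = 114848/(5*(((½)*(-1/1080)*631))) = 114848/(5*(-631/2160)) = (114848/5)*(-2160/631) = -49614336/631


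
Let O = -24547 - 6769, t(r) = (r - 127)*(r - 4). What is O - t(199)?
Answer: -45356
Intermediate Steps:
t(r) = (-127 + r)*(-4 + r)
O = -31316
O - t(199) = -31316 - (508 + 199² - 131*199) = -31316 - (508 + 39601 - 26069) = -31316 - 1*14040 = -31316 - 14040 = -45356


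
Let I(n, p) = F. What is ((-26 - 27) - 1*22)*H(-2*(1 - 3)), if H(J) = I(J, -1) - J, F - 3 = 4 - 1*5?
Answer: 150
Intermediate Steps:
F = 2 (F = 3 + (4 - 1*5) = 3 + (4 - 5) = 3 - 1 = 2)
I(n, p) = 2
H(J) = 2 - J
((-26 - 27) - 1*22)*H(-2*(1 - 3)) = ((-26 - 27) - 1*22)*(2 - (-2)*(1 - 3)) = (-53 - 22)*(2 - (-2)*(-2)) = -75*(2 - 1*4) = -75*(2 - 4) = -75*(-2) = 150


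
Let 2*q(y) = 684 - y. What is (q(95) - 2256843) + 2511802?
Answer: 510507/2 ≈ 2.5525e+5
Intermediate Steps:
q(y) = 342 - y/2 (q(y) = (684 - y)/2 = 342 - y/2)
(q(95) - 2256843) + 2511802 = ((342 - 1/2*95) - 2256843) + 2511802 = ((342 - 95/2) - 2256843) + 2511802 = (589/2 - 2256843) + 2511802 = -4513097/2 + 2511802 = 510507/2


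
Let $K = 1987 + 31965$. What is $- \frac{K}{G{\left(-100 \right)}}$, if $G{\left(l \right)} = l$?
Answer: $\frac{8488}{25} \approx 339.52$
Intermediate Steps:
$K = 33952$
$- \frac{K}{G{\left(-100 \right)}} = - \frac{33952}{-100} = - \frac{33952 \left(-1\right)}{100} = \left(-1\right) \left(- \frac{8488}{25}\right) = \frac{8488}{25}$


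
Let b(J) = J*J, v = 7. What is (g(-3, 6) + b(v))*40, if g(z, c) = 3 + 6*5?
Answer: 3280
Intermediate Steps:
g(z, c) = 33 (g(z, c) = 3 + 30 = 33)
b(J) = J**2
(g(-3, 6) + b(v))*40 = (33 + 7**2)*40 = (33 + 49)*40 = 82*40 = 3280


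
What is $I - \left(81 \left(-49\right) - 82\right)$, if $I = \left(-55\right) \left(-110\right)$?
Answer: $10101$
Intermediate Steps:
$I = 6050$
$I - \left(81 \left(-49\right) - 82\right) = 6050 - \left(81 \left(-49\right) - 82\right) = 6050 - \left(-3969 - 82\right) = 6050 - -4051 = 6050 + 4051 = 10101$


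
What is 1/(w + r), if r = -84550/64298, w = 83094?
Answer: 32149/2671346731 ≈ 1.2035e-5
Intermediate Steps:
r = -42275/32149 (r = -84550*1/64298 = -42275/32149 ≈ -1.3150)
1/(w + r) = 1/(83094 - 42275/32149) = 1/(2671346731/32149) = 32149/2671346731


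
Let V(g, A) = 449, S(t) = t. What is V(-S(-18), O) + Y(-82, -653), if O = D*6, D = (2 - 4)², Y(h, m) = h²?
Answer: 7173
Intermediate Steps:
D = 4 (D = (-2)² = 4)
O = 24 (O = 4*6 = 24)
V(-S(-18), O) + Y(-82, -653) = 449 + (-82)² = 449 + 6724 = 7173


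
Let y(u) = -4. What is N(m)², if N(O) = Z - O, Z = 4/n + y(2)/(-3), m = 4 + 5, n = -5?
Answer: 16129/225 ≈ 71.684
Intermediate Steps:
m = 9
Z = 8/15 (Z = 4/(-5) - 4/(-3) = 4*(-⅕) - 4*(-⅓) = -⅘ + 4/3 = 8/15 ≈ 0.53333)
N(O) = 8/15 - O
N(m)² = (8/15 - 1*9)² = (8/15 - 9)² = (-127/15)² = 16129/225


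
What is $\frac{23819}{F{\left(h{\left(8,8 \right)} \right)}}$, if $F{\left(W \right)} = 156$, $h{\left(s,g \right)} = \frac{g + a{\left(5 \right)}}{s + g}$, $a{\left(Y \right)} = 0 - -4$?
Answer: $\frac{23819}{156} \approx 152.69$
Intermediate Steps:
$a{\left(Y \right)} = 4$ ($a{\left(Y \right)} = 0 + 4 = 4$)
$h{\left(s,g \right)} = \frac{4 + g}{g + s}$ ($h{\left(s,g \right)} = \frac{g + 4}{s + g} = \frac{4 + g}{g + s}$)
$\frac{23819}{F{\left(h{\left(8,8 \right)} \right)}} = \frac{23819}{156}$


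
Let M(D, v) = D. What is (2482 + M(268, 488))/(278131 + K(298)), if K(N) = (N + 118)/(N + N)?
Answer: 409750/41441623 ≈ 0.0098874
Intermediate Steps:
K(N) = (118 + N)/(2*N) (K(N) = (118 + N)/((2*N)) = (118 + N)*(1/(2*N)) = (118 + N)/(2*N))
(2482 + M(268, 488))/(278131 + K(298)) = (2482 + 268)/(278131 + (½)*(118 + 298)/298) = 2750/(278131 + (½)*(1/298)*416) = 2750/(278131 + 104/149) = 2750/(41441623/149) = 2750*(149/41441623) = 409750/41441623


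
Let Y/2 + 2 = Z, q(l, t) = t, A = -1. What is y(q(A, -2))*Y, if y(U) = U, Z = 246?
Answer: -976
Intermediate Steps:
Y = 488 (Y = -4 + 2*246 = -4 + 492 = 488)
y(q(A, -2))*Y = -2*488 = -976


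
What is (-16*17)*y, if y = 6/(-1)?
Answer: 1632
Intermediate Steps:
y = -6 (y = 6*(-1) = -6)
(-16*17)*y = -16*17*(-6) = -272*(-6) = 1632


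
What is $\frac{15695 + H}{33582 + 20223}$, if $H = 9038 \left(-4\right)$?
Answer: $- \frac{6819}{17935} \approx -0.38021$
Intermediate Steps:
$H = -36152$
$\frac{15695 + H}{33582 + 20223} = \frac{15695 - 36152}{33582 + 20223} = - \frac{20457}{53805} = \left(-20457\right) \frac{1}{53805} = - \frac{6819}{17935}$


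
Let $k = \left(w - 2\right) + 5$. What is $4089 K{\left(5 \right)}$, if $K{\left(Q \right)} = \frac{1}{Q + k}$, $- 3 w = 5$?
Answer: $\frac{12267}{19} \approx 645.63$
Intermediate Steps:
$w = - \frac{5}{3}$ ($w = \left(- \frac{1}{3}\right) 5 = - \frac{5}{3} \approx -1.6667$)
$k = \frac{4}{3}$ ($k = \left(- \frac{5}{3} - 2\right) + 5 = - \frac{11}{3} + 5 = \frac{4}{3} \approx 1.3333$)
$K{\left(Q \right)} = \frac{1}{\frac{4}{3} + Q}$ ($K{\left(Q \right)} = \frac{1}{Q + \frac{4}{3}} = \frac{1}{\frac{4}{3} + Q}$)
$4089 K{\left(5 \right)} = 4089 \frac{3}{4 + 3 \cdot 5} = 4089 \frac{3}{4 + 15} = 4089 \cdot \frac{3}{19} = \frac{12267}{19}$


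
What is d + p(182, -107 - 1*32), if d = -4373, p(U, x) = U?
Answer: -4191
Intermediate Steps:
d + p(182, -107 - 1*32) = -4373 + 182 = -4191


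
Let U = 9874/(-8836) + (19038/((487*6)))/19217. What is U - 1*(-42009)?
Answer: 1736884970538489/41346643822 ≈ 42008.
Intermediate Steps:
U = -46189779909/41346643822 (U = 9874*(-1/8836) + (19038/2922)*(1/19217) = -4937/4418 + (19038*(1/2922))*(1/19217) = -4937/4418 + (3173/487)*(1/19217) = -4937/4418 + 3173/9358679 = -46189779909/41346643822 ≈ -1.1171)
U - 1*(-42009) = -46189779909/41346643822 - 1*(-42009) = -46189779909/41346643822 + 42009 = 1736884970538489/41346643822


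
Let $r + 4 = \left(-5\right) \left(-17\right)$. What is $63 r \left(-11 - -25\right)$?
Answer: $71442$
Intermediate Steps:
$r = 81$ ($r = -4 - -85 = -4 + 85 = 81$)
$63 r \left(-11 - -25\right) = 63 \cdot 81 \left(-11 - -25\right) = 5103 \left(-11 + 25\right) = 5103 \cdot 14 = 71442$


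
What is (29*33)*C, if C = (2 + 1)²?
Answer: 8613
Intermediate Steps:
C = 9 (C = 3² = 9)
(29*33)*C = (29*33)*9 = 957*9 = 8613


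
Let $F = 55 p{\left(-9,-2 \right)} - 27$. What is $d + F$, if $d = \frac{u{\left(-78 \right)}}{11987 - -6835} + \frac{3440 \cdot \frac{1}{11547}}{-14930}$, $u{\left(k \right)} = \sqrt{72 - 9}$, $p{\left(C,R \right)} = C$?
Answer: $- \frac{8999108606}{17239671} + \frac{\sqrt{7}}{6274} \approx -522.0$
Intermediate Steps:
$u{\left(k \right)} = 3 \sqrt{7}$ ($u{\left(k \right)} = \sqrt{63} = 3 \sqrt{7}$)
$d = - \frac{344}{17239671} + \frac{\sqrt{7}}{6274}$ ($d = \frac{3 \sqrt{7}}{11987 - -6835} + \frac{3440 \cdot \frac{1}{11547}}{-14930} = \frac{3 \sqrt{7}}{11987 + 6835} + 3440 \cdot \frac{1}{11547} \left(- \frac{1}{14930}\right) = \frac{3 \sqrt{7}}{18822} + \frac{3440}{11547} \left(- \frac{1}{14930}\right) = 3 \sqrt{7} \cdot \frac{1}{18822} - \frac{344}{17239671} = \frac{\sqrt{7}}{6274} - \frac{344}{17239671} = - \frac{344}{17239671} + \frac{\sqrt{7}}{6274} \approx 0.00040175$)
$F = -522$ ($F = 55 \left(-9\right) - 27 = -495 - 27 = -522$)
$d + F = \left(- \frac{344}{17239671} + \frac{\sqrt{7}}{6274}\right) - 522 = - \frac{8999108606}{17239671} + \frac{\sqrt{7}}{6274}$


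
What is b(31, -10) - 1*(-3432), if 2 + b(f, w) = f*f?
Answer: 4391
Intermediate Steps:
b(f, w) = -2 + f² (b(f, w) = -2 + f*f = -2 + f²)
b(31, -10) - 1*(-3432) = (-2 + 31²) - 1*(-3432) = (-2 + 961) + 3432 = 959 + 3432 = 4391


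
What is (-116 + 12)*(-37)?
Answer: 3848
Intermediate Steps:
(-116 + 12)*(-37) = -104*(-37) = 3848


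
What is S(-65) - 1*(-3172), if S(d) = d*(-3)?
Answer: 3367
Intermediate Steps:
S(d) = -3*d
S(-65) - 1*(-3172) = -3*(-65) - 1*(-3172) = 195 + 3172 = 3367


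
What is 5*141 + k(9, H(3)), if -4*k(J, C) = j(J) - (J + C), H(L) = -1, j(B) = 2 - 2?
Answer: 707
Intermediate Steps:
j(B) = 0
k(J, C) = C/4 + J/4 (k(J, C) = -(0 - (J + C))/4 = -(0 - (C + J))/4 = -(0 + (-C - J))/4 = -(-C - J)/4 = C/4 + J/4)
5*141 + k(9, H(3)) = 5*141 + ((¼)*(-1) + (¼)*9) = 705 + (-¼ + 9/4) = 705 + 2 = 707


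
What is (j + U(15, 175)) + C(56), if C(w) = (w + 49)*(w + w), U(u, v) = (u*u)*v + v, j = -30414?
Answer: 20896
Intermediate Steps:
U(u, v) = v + v*u² (U(u, v) = u²*v + v = v*u² + v = v + v*u²)
C(w) = 2*w*(49 + w) (C(w) = (49 + w)*(2*w) = 2*w*(49 + w))
(j + U(15, 175)) + C(56) = (-30414 + 175*(1 + 15²)) + 2*56*(49 + 56) = (-30414 + 175*(1 + 225)) + 2*56*105 = (-30414 + 175*226) + 11760 = (-30414 + 39550) + 11760 = 9136 + 11760 = 20896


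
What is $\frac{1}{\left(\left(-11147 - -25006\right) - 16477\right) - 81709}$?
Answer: $- \frac{1}{84327} \approx -1.1859 \cdot 10^{-5}$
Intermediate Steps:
$\frac{1}{\left(\left(-11147 - -25006\right) - 16477\right) - 81709} = \frac{1}{\left(\left(-11147 + 25006\right) - 16477\right) - 81709} = \frac{1}{\left(13859 - 16477\right) - 81709} = \frac{1}{-2618 - 81709} = \frac{1}{-84327} = - \frac{1}{84327}$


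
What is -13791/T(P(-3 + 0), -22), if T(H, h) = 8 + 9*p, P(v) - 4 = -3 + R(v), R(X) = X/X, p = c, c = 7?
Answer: -13791/71 ≈ -194.24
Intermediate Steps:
p = 7
R(X) = 1
P(v) = 2 (P(v) = 4 + (-3 + 1) = 4 - 2 = 2)
T(H, h) = 71 (T(H, h) = 8 + 9*7 = 8 + 63 = 71)
-13791/T(P(-3 + 0), -22) = -13791/71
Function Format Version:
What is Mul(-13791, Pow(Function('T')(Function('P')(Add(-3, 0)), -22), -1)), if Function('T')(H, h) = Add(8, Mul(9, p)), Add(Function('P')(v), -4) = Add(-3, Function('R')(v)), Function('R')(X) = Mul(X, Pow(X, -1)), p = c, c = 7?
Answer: Rational(-13791, 71) ≈ -194.24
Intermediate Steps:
p = 7
Function('R')(X) = 1
Function('P')(v) = 2 (Function('P')(v) = Add(4, Add(-3, 1)) = Add(4, -2) = 2)
Function('T')(H, h) = 71 (Function('T')(H, h) = Add(8, Mul(9, 7)) = Add(8, 63) = 71)
Mul(-13791, Pow(Function('T')(Function('P')(Add(-3, 0)), -22), -1)) = Mul(-13791, Pow(71, -1)) = Mul(-13791, Rational(1, 71)) = Rational(-13791, 71)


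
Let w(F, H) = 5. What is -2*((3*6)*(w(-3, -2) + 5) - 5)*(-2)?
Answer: 700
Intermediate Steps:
-2*((3*6)*(w(-3, -2) + 5) - 5)*(-2) = -2*((3*6)*(5 + 5) - 5)*(-2) = -2*(18*10 - 5)*(-2) = -2*(180 - 5)*(-2) = -2*175*(-2) = -350*(-2) = 700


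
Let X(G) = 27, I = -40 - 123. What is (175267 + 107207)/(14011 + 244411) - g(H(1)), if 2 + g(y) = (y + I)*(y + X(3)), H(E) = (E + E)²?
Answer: 637280678/129211 ≈ 4932.1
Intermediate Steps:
I = -163
H(E) = 4*E² (H(E) = (2*E)² = 4*E²)
g(y) = -2 + (-163 + y)*(27 + y) (g(y) = -2 + (y - 163)*(y + 27) = -2 + (-163 + y)*(27 + y))
(175267 + 107207)/(14011 + 244411) - g(H(1)) = (175267 + 107207)/(14011 + 244411) - (-4403 + (4*1²)² - 544*1²) = 282474/258422 - (-4403 + (4*1)² - 544) = 282474*(1/258422) - (-4403 + 4² - 136*4) = 141237/129211 - (-4403 + 16 - 544) = 141237/129211 - 1*(-4931) = 141237/129211 + 4931 = 637280678/129211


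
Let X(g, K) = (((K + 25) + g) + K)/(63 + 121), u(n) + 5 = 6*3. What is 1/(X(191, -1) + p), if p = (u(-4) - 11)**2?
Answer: 92/475 ≈ 0.19368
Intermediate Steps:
u(n) = 13 (u(n) = -5 + 6*3 = -5 + 18 = 13)
X(g, K) = 25/184 + K/92 + g/184 (X(g, K) = (((25 + K) + g) + K)/184 = ((25 + K + g) + K)*(1/184) = (25 + g + 2*K)*(1/184) = 25/184 + K/92 + g/184)
p = 4 (p = (13 - 11)**2 = 2**2 = 4)
1/(X(191, -1) + p) = 1/((25/184 + (1/92)*(-1) + (1/184)*191) + 4) = 1/((25/184 - 1/92 + 191/184) + 4) = 1/(107/92 + 4) = 1/(475/92) = 92/475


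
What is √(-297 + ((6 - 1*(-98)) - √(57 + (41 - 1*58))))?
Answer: √(-193 - 2*√10) ≈ 14.118*I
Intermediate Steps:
√(-297 + ((6 - 1*(-98)) - √(57 + (41 - 1*58)))) = √(-297 + ((6 + 98) - √(57 + (41 - 58)))) = √(-297 + (104 - √(57 - 17))) = √(-297 + (104 - √40)) = √(-297 + (104 - 2*√10)) = √(-193 - 2*√10)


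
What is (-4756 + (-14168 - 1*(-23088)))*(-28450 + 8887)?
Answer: -81460332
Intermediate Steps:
(-4756 + (-14168 - 1*(-23088)))*(-28450 + 8887) = (-4756 + (-14168 + 23088))*(-19563) = (-4756 + 8920)*(-19563) = 4164*(-19563) = -81460332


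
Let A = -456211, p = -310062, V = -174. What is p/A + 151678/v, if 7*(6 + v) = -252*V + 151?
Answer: 498009599740/20053666927 ≈ 24.834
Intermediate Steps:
v = 43957/7 (v = -6 + (-252*(-174) + 151)/7 = -6 + (43848 + 151)/7 = -6 + (1/7)*43999 = -6 + 43999/7 = 43957/7 ≈ 6279.6)
p/A + 151678/v = -310062/(-456211) + 151678/(43957/7) = -310062*(-1/456211) + 151678*(7/43957) = 310062/456211 + 1061746/43957 = 498009599740/20053666927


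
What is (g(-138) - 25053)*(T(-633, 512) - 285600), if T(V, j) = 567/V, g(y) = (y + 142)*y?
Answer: 1543003107345/211 ≈ 7.3128e+9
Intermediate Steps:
g(y) = y*(142 + y) (g(y) = (142 + y)*y = y*(142 + y))
(g(-138) - 25053)*(T(-633, 512) - 285600) = (-138*(142 - 138) - 25053)*(567/(-633) - 285600) = (-138*4 - 25053)*(567*(-1/633) - 285600) = (-552 - 25053)*(-189/211 - 285600) = -25605*(-60261789/211) = 1543003107345/211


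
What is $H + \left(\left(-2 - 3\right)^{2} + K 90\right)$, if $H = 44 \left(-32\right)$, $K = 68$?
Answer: $4737$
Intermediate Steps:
$H = -1408$
$H + \left(\left(-2 - 3\right)^{2} + K 90\right) = -1408 + \left(\left(-2 - 3\right)^{2} + 68 \cdot 90\right) = -1408 + \left(\left(-5\right)^{2} + 6120\right) = -1408 + \left(25 + 6120\right) = -1408 + 6145 = 4737$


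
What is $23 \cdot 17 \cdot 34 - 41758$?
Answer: $-28464$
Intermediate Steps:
$23 \cdot 17 \cdot 34 - 41758 = 391 \cdot 34 - 41758 = 13294 - 41758 = -28464$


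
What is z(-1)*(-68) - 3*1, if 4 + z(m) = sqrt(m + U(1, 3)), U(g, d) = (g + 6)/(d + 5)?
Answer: 269 - 17*I*sqrt(2) ≈ 269.0 - 24.042*I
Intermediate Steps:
U(g, d) = (6 + g)/(5 + d)
z(m) = -4 + sqrt(7/8 + m) (z(m) = -4 + sqrt(m + (6 + 1)/(5 + 3)) = -4 + sqrt(m + 7/8) = -4 + sqrt(7/8 + m))
z(-1)*(-68) - 3*1 = (-4 + sqrt(14 + 16*(-1))/4)*(-68) - 3*1 = (-4 + sqrt(14 - 16)/4)*(-68) - 3 = (-4 + sqrt(-2)/4)*(-68) - 3 = (-4 + (I*sqrt(2))/4)*(-68) - 3 = (-4 + I*sqrt(2)/4)*(-68) - 3 = (272 - 17*I*sqrt(2)) - 3 = 269 - 17*I*sqrt(2)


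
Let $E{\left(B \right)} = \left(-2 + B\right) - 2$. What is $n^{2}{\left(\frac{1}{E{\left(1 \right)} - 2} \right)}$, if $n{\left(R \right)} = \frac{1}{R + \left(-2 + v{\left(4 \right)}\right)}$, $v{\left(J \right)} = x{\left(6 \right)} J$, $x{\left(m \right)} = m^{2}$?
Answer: $\frac{25}{502681} \approx 4.9733 \cdot 10^{-5}$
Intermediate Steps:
$E{\left(B \right)} = -4 + B$
$v{\left(J \right)} = 36 J$ ($v{\left(J \right)} = 6^{2} J = 36 J$)
$n{\left(R \right)} = \frac{1}{142 + R}$ ($n{\left(R \right)} = \frac{1}{R + \left(-2 + 36 \cdot 4\right)} = \frac{1}{R + \left(-2 + 144\right)} = \frac{1}{R + 142} = \frac{1}{142 + R}$)
$n^{2}{\left(\frac{1}{E{\left(1 \right)} - 2} \right)} = \left(\frac{1}{142 + \frac{1}{\left(-4 + 1\right) - 2}}\right)^{2} = \left(\frac{1}{142 + \frac{1}{-3 - 2}}\right)^{2} = \left(\frac{1}{142 + \frac{1}{-5}}\right)^{2} = \left(\frac{1}{142 - \frac{1}{5}}\right)^{2} = \left(\frac{1}{\frac{709}{5}}\right)^{2} = \left(\frac{5}{709}\right)^{2} = \frac{25}{502681}$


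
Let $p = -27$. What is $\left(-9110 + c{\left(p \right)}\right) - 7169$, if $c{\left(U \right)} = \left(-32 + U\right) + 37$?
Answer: $-16301$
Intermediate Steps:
$c{\left(U \right)} = 5 + U$
$\left(-9110 + c{\left(p \right)}\right) - 7169 = \left(-9110 + \left(5 - 27\right)\right) - 7169 = \left(-9110 - 22\right) - 7169 = -9132 - 7169 = -16301$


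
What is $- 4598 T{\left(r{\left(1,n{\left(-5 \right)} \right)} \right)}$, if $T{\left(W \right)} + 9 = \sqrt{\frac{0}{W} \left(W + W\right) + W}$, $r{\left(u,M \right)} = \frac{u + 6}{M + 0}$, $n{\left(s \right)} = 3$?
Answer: $41382 - \frac{4598 \sqrt{21}}{3} \approx 34358.0$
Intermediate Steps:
$r{\left(u,M \right)} = \frac{6 + u}{M}$
$T{\left(W \right)} = -9 + \sqrt{W}$ ($T{\left(W \right)} = -9 + \sqrt{\frac{0}{W} \left(W + W\right) + W} = -9 + \sqrt{0 \cdot 2 W + W} = -9 + \sqrt{0 + W} = -9 + \sqrt{W}$)
$- 4598 T{\left(r{\left(1,n{\left(-5 \right)} \right)} \right)} = - 4598 \left(-9 + \sqrt{\frac{6 + 1}{3}}\right) = - 4598 \left(-9 + \sqrt{\frac{1}{3} \cdot 7}\right) = - 4598 \left(-9 + \sqrt{\frac{7}{3}}\right) = - 4598 \left(-9 + \frac{\sqrt{21}}{3}\right) = 41382 - \frac{4598 \sqrt{21}}{3}$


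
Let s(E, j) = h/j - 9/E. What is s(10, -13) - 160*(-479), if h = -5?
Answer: 9963133/130 ≈ 76640.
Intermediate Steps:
s(E, j) = -9/E - 5/j (s(E, j) = -5/j - 9/E = -9/E - 5/j)
s(10, -13) - 160*(-479) = (-9/10 - 5/(-13)) - 160*(-479) = (-9*1/10 - 5*(-1/13)) + 76640 = (-9/10 + 5/13) + 76640 = -67/130 + 76640 = 9963133/130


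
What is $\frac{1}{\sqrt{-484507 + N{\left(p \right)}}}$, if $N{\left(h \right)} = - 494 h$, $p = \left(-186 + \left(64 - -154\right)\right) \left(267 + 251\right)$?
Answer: $- \frac{i \sqrt{8673051}}{8673051} \approx - 0.00033956 i$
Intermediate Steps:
$p = 16576$ ($p = \left(-186 + \left(64 + 154\right)\right) 518 = \left(-186 + 218\right) 518 = 32 \cdot 518 = 16576$)
$\frac{1}{\sqrt{-484507 + N{\left(p \right)}}} = \frac{1}{\sqrt{-484507 - 8188544}} = \frac{1}{\sqrt{-8673051}} = \frac{1}{i \sqrt{8673051}} = - \frac{i \sqrt{8673051}}{8673051}$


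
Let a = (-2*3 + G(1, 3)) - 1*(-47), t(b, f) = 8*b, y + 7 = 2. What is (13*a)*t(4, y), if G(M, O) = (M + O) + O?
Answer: 19968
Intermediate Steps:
y = -5 (y = -7 + 2 = -5)
G(M, O) = M + 2*O
a = 48 (a = (-2*3 + (1 + 2*3)) - 1*(-47) = (-6 + (1 + 6)) + 47 = (-6 + 7) + 47 = 1 + 47 = 48)
(13*a)*t(4, y) = (13*48)*(8*4) = 624*32 = 19968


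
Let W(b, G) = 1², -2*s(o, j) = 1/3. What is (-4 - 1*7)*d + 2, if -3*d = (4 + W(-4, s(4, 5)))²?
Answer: 281/3 ≈ 93.667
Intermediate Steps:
s(o, j) = -⅙ (s(o, j) = -½/3 = -½*⅓ = -⅙)
W(b, G) = 1
d = -25/3 (d = -(4 + 1)²/3 = -⅓*5² = -⅓*25 = -25/3 ≈ -8.3333)
(-4 - 1*7)*d + 2 = (-4 - 1*7)*(-25/3) + 2 = (-4 - 7)*(-25/3) + 2 = -11*(-25/3) + 2 = 275/3 + 2 = 281/3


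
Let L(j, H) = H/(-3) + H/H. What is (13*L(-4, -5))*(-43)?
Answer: -4472/3 ≈ -1490.7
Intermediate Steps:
L(j, H) = 1 - H/3 (L(j, H) = H*(-⅓) + 1 = -H/3 + 1 = 1 - H/3)
(13*L(-4, -5))*(-43) = (13*(1 - ⅓*(-5)))*(-43) = (13*(1 + 5/3))*(-43) = (13*(8/3))*(-43) = (104/3)*(-43) = -4472/3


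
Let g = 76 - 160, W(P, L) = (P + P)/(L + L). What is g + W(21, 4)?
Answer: -315/4 ≈ -78.750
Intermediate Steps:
W(P, L) = P/L (W(P, L) = (2*P)/((2*L)) = (2*P)*(1/(2*L)) = P/L)
g = -84
g + W(21, 4) = -84 + 21/4 = -315/4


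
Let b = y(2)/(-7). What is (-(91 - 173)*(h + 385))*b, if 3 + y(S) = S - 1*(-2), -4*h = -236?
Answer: -36408/7 ≈ -5201.1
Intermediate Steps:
h = 59 (h = -¼*(-236) = 59)
y(S) = -1 + S (y(S) = -3 + (S - 1*(-2)) = -3 + (S + 2) = -3 + (2 + S) = -1 + S)
b = -⅐ (b = (-1 + 2)/(-7) = 1*(-⅐) = -⅐ ≈ -0.14286)
(-(91 - 173)*(h + 385))*b = -(91 - 173)*(59 + 385)*(-⅐) = -(-82)*444*(-⅐) = -1*(-36408)*(-⅐) = 36408*(-⅐) = -36408/7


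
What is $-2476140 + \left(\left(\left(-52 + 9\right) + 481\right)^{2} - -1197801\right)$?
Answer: $-1086495$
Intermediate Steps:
$-2476140 + \left(\left(\left(-52 + 9\right) + 481\right)^{2} - -1197801\right) = -2476140 + \left(\left(-43 + 481\right)^{2} + 1197801\right) = -2476140 + \left(438^{2} + 1197801\right) = -2476140 + \left(191844 + 1197801\right) = -2476140 + 1389645 = -1086495$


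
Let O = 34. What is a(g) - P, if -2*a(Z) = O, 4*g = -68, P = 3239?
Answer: -3256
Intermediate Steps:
g = -17 (g = (1/4)*(-68) = -17)
a(Z) = -17 (a(Z) = -1/2*34 = -17)
a(g) - P = -17 - 1*3239 = -17 - 3239 = -3256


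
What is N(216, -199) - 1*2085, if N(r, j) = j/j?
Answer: -2084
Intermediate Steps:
N(r, j) = 1
N(216, -199) - 1*2085 = 1 - 1*2085 = 1 - 2085 = -2084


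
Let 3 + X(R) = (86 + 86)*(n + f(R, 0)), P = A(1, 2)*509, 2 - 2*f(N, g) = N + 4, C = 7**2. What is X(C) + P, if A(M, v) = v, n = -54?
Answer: -12659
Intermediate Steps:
C = 49
f(N, g) = -1 - N/2 (f(N, g) = 1 - (N + 4)/2 = 1 - (4 + N)/2 = 1 + (-2 - N/2) = -1 - N/2)
P = 1018 (P = 2*509 = 1018)
X(R) = -9463 - 86*R (X(R) = -3 + (86 + 86)*(-54 + (-1 - R/2)) = -3 + 172*(-55 - R/2) = -3 + (-9460 - 86*R) = -9463 - 86*R)
X(C) + P = (-9463 - 86*49) + 1018 = (-9463 - 4214) + 1018 = -13677 + 1018 = -12659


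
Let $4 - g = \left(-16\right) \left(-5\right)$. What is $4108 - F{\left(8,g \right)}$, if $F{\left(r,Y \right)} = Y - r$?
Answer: $4192$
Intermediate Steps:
$g = -76$ ($g = 4 - \left(-16\right) \left(-5\right) = 4 - 80 = -76$)
$4108 - F{\left(8,g \right)} = 4108 - \left(-76 - 8\right) = 4108 - -84 = 4108 + 84 = 4192$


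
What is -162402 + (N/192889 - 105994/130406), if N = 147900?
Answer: -2042521027138367/12576941467 ≈ -1.6240e+5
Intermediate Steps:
-162402 + (N/192889 - 105994/130406) = -162402 + (147900/192889 - 105994/130406) = -162402 + (147900*(1/192889) - 105994*1/130406) = -162402 + (147900/192889 - 52997/65203) = -162402 - 579014633/12576941467 = -2042521027138367/12576941467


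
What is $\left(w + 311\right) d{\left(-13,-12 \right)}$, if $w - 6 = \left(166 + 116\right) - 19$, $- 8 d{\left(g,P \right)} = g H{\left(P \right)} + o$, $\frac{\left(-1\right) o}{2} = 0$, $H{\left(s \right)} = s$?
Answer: $-11310$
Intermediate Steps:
$o = 0$ ($o = \left(-2\right) 0 = 0$)
$d{\left(g,P \right)} = - \frac{P g}{8}$ ($d{\left(g,P \right)} = - \frac{g P + 0}{8} = - \frac{P g + 0}{8} = - \frac{P g}{8}$)
$w = 269$ ($w = 6 + \left(\left(166 + 116\right) - 19\right) = 6 + \left(282 - 19\right) = 6 + 263 = 269$)
$\left(w + 311\right) d{\left(-13,-12 \right)} = \left(269 + 311\right) \left(\left(- \frac{1}{8}\right) \left(-12\right) \left(-13\right)\right) = 580 \left(- \frac{39}{2}\right) = -11310$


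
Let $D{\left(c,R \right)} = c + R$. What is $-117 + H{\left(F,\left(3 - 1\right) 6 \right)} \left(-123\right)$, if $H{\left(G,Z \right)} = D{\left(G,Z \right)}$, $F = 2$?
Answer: $-1839$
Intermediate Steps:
$D{\left(c,R \right)} = R + c$
$H{\left(G,Z \right)} = G + Z$ ($H{\left(G,Z \right)} = Z + G = G + Z$)
$-117 + H{\left(F,\left(3 - 1\right) 6 \right)} \left(-123\right) = -117 + \left(2 + \left(3 - 1\right) 6\right) \left(-123\right) = -117 + \left(2 + 2 \cdot 6\right) \left(-123\right) = -117 + \left(2 + 12\right) \left(-123\right) = -117 + 14 \left(-123\right) = -117 - 1722 = -1839$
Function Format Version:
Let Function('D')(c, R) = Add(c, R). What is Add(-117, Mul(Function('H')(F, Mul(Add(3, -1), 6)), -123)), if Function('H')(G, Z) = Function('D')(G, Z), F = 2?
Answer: -1839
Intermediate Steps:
Function('D')(c, R) = Add(R, c)
Function('H')(G, Z) = Add(G, Z) (Function('H')(G, Z) = Add(Z, G) = Add(G, Z))
Add(-117, Mul(Function('H')(F, Mul(Add(3, -1), 6)), -123)) = Add(-117, Mul(Add(2, Mul(Add(3, -1), 6)), -123)) = Add(-117, Mul(Add(2, Mul(2, 6)), -123)) = Add(-117, Mul(Add(2, 12), -123)) = Add(-117, Mul(14, -123)) = Add(-117, -1722) = -1839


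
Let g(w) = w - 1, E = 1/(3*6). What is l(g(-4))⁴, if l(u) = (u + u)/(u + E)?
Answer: 1049760000/62742241 ≈ 16.731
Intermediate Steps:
E = 1/18 ≈ 0.055556
g(w) = -1 + w
l(u) = 2*u/(1/18 + u) (l(u) = (u + u)/(u + 1/18) = (2*u)/(1/18 + u) = 2*u/(1/18 + u))
l(g(-4))⁴ = (36*(-1 - 4)/(1 + 18*(-1 - 4)))⁴ = (36*(-5)/(1 + 18*(-5)))⁴ = (36*(-5)/(1 - 90))⁴ = (36*(-5)/(-89))⁴ = (36*(-5)*(-1/89))⁴ = (180/89)⁴ = 1049760000/62742241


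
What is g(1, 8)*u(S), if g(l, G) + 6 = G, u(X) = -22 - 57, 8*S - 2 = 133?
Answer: -158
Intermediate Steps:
S = 135/8 (S = ¼ + (⅛)*133 = ¼ + 133/8 = 135/8 ≈ 16.875)
u(X) = -79
g(l, G) = -6 + G
g(1, 8)*u(S) = (-6 + 8)*(-79) = 2*(-79) = -158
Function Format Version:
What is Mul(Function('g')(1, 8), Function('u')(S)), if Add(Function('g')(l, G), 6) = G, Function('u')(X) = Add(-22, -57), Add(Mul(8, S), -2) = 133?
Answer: -158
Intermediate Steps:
S = Rational(135, 8) (S = Add(Rational(1, 4), Mul(Rational(1, 8), 133)) = Add(Rational(1, 4), Rational(133, 8)) = Rational(135, 8) ≈ 16.875)
Function('u')(X) = -79
Function('g')(l, G) = Add(-6, G)
Mul(Function('g')(1, 8), Function('u')(S)) = Mul(Add(-6, 8), -79) = Mul(2, -79) = -158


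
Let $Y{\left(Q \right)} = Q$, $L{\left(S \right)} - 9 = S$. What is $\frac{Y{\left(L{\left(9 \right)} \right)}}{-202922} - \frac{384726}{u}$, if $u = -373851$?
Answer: $\frac{13010440009}{12643765437} \approx 1.029$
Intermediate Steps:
$L{\left(S \right)} = 9 + S$
$\frac{Y{\left(L{\left(9 \right)} \right)}}{-202922} - \frac{384726}{u} = \frac{9 + 9}{-202922} - \frac{384726}{-373851} = 18 \left(- \frac{1}{202922}\right) - - \frac{128242}{124617} = - \frac{9}{101461} + \frac{128242}{124617} = \frac{13010440009}{12643765437}$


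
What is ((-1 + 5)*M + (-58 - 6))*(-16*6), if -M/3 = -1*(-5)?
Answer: 11904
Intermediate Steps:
M = -15 (M = -(-3)*(-5) = -3*5 = -15)
((-1 + 5)*M + (-58 - 6))*(-16*6) = ((-1 + 5)*(-15) + (-58 - 6))*(-16*6) = (4*(-15) - 64)*(-96) = (-60 - 64)*(-96) = -124*(-96) = 11904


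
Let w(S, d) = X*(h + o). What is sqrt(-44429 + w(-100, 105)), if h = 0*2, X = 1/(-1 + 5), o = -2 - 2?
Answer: I*sqrt(44430) ≈ 210.78*I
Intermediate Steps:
o = -4
X = 1/4 ≈ 0.25000
h = 0
w(S, d) = -1 (w(S, d) = (0 - 4)/4 = (1/4)*(-4) = -1)
sqrt(-44429 + w(-100, 105)) = sqrt(-44429 - 1) = sqrt(-44430) = I*sqrt(44430)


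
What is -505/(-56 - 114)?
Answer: 101/34 ≈ 2.9706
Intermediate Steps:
-505/(-56 - 114) = -505/(-170) = -1/170*(-505) = 101/34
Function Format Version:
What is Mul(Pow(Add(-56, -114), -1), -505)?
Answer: Rational(101, 34) ≈ 2.9706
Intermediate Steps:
Mul(Pow(Add(-56, -114), -1), -505) = Mul(Pow(-170, -1), -505) = Mul(Rational(-1, 170), -505) = Rational(101, 34)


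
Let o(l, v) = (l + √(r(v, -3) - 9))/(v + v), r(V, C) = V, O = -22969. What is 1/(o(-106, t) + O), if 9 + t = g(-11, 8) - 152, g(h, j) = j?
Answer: -1075346424/24699259507313 + 1377*I*√2/24699259507313 ≈ -4.3538e-5 + 7.8843e-11*I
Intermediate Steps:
t = -153 (t = -9 + (8 - 152) = -9 - 144 = -153)
o(l, v) = (l + √(-9 + v))/(2*v) (o(l, v) = (l + √(v - 9))/(v + v) = (l + √(-9 + v))/((2*v)) = (l + √(-9 + v))*(1/(2*v)) = (l + √(-9 + v))/(2*v))
1/(o(-106, t) + O) = 1/((½)*(-106 + √(-9 - 153))/(-153) - 22969) = 1/((½)*(-1/153)*(-106 + √(-162)) - 22969) = 1/((½)*(-1/153)*(-106 + 9*I*√2) - 22969) = 1/((53/153 - I*√2/34) - 22969) = 1/(-3514204/153 - I*√2/34)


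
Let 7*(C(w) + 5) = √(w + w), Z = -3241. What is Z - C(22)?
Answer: -3236 - 2*√11/7 ≈ -3236.9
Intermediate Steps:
C(w) = -5 + √2*√w/7 (C(w) = -5 + √(w + w)/7 = -5 + √(2*w)/7 = -5 + (√2*√w)/7 = -5 + √2*√w/7)
Z - C(22) = -3241 - (-5 + √2*√22/7) = -3241 - (-5 + 2*√11/7) = -3241 + (5 - 2*√11/7) = -3236 - 2*√11/7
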